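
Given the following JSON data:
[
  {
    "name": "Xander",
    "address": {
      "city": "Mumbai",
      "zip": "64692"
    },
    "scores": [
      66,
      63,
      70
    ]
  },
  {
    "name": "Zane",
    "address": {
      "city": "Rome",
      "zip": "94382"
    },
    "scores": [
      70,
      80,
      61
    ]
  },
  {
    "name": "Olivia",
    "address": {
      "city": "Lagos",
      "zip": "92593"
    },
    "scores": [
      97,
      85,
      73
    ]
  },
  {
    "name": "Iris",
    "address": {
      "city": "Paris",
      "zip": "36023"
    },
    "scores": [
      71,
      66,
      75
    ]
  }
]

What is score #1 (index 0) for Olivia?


Path: records[2].scores[0]
Value: 97

ANSWER: 97


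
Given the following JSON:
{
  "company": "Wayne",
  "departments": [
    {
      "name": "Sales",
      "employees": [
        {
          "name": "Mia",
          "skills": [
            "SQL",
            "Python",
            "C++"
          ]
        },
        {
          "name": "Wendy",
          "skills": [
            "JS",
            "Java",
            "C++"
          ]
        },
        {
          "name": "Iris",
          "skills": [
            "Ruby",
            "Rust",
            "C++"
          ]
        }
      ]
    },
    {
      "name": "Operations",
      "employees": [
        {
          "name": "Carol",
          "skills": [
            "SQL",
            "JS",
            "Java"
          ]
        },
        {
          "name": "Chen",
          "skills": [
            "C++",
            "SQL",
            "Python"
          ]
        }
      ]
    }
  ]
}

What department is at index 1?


Path: departments[1].name
Value: Operations

ANSWER: Operations


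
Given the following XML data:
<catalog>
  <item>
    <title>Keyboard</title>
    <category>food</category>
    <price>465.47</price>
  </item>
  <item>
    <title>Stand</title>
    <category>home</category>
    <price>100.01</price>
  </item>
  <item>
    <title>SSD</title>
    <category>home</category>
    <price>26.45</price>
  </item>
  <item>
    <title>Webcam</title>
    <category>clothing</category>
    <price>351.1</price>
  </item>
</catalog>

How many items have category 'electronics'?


Scanning <item> elements for <category>electronics</category>:
Count: 0

ANSWER: 0


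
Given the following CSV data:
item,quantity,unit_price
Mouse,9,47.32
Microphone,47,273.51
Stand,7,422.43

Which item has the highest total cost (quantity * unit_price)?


Computing row totals:
  Mouse: 425.88
  Microphone: 12854.97
  Stand: 2957.01
Maximum: Microphone (12854.97)

ANSWER: Microphone


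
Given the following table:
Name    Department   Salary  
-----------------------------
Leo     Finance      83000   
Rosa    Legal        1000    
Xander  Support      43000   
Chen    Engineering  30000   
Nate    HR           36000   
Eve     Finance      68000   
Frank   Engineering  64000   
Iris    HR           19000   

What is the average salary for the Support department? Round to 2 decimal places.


Support department members:
  Xander: 43000
Sum = 43000
Count = 1
Average = 43000 / 1 = 43000.00

ANSWER: 43000.00


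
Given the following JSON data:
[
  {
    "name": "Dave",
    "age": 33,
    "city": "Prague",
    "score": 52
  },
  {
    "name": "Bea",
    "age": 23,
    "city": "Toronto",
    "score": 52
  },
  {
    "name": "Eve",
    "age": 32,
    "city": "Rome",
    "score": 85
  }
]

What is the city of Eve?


Looking up record where name = Eve
Record index: 2
Field 'city' = Rome

ANSWER: Rome


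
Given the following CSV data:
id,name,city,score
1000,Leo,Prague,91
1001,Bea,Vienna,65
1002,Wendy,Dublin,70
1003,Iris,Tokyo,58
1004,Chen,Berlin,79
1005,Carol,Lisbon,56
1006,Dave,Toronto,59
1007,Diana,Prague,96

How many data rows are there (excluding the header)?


Counting rows (excluding header):
Header: id,name,city,score
Data rows: 8

ANSWER: 8


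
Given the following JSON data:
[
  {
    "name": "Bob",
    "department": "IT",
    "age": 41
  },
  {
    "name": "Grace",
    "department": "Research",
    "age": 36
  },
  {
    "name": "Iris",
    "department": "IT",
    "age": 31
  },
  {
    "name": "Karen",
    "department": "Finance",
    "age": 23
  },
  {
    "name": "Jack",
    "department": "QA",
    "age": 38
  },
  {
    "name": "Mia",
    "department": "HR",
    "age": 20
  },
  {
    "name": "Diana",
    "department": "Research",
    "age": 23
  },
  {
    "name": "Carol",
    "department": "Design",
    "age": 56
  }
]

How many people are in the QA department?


Scanning records for department = QA
  Record 4: Jack
Count: 1

ANSWER: 1


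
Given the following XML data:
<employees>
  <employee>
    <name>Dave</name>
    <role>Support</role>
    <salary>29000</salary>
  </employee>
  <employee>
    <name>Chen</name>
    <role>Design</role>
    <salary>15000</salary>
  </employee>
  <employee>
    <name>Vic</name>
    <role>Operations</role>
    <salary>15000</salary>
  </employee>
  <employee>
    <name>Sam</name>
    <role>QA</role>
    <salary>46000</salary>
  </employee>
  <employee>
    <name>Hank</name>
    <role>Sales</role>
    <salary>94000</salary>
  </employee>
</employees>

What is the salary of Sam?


Searching for <employee> with <name>Sam</name>
Found at position 4
<salary>46000</salary>

ANSWER: 46000


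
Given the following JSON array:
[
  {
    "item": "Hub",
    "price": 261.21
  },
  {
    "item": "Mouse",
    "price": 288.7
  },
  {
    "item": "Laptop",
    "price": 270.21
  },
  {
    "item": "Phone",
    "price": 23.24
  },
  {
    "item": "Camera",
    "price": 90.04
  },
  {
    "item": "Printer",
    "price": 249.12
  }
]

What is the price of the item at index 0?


Array index 0 -> Hub
price = 261.21

ANSWER: 261.21


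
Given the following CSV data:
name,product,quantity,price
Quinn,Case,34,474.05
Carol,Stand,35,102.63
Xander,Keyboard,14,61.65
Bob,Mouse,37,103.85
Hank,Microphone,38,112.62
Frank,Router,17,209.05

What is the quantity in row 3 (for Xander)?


Row 3: Xander
Column 'quantity' = 14

ANSWER: 14


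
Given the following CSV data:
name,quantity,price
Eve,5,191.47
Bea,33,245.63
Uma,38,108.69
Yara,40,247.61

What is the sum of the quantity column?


Values in 'quantity' column:
  Row 1: 5
  Row 2: 33
  Row 3: 38
  Row 4: 40
Sum = 5 + 33 + 38 + 40 = 116

ANSWER: 116


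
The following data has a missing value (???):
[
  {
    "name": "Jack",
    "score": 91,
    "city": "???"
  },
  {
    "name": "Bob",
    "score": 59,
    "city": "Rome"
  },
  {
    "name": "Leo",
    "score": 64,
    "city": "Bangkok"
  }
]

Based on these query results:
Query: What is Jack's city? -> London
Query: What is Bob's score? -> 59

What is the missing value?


The missing value is Jack's city
From query: Jack's city = London

ANSWER: London


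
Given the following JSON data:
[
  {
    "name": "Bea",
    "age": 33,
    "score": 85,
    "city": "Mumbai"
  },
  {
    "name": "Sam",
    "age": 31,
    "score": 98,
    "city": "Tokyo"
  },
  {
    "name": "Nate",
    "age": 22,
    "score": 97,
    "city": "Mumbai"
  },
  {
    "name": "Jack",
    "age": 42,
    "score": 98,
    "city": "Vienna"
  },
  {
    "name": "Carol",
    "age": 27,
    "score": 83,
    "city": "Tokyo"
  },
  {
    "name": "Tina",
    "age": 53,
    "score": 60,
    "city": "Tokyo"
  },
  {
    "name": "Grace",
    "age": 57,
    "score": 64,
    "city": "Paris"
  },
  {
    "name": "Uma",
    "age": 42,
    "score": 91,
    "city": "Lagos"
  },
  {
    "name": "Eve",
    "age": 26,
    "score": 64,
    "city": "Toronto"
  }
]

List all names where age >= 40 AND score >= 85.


Checking both conditions:
  Bea (age=33, score=85) -> no
  Sam (age=31, score=98) -> no
  Nate (age=22, score=97) -> no
  Jack (age=42, score=98) -> YES
  Carol (age=27, score=83) -> no
  Tina (age=53, score=60) -> no
  Grace (age=57, score=64) -> no
  Uma (age=42, score=91) -> YES
  Eve (age=26, score=64) -> no


ANSWER: Jack, Uma


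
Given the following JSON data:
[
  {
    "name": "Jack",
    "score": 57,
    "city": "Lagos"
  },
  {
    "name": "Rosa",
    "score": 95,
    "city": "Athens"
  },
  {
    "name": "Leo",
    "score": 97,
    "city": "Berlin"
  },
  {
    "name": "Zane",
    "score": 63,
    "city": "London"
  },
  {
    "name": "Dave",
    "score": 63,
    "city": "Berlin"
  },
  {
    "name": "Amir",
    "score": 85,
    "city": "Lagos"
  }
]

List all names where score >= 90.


Filtering records where score >= 90:
  Jack (score=57) -> no
  Rosa (score=95) -> YES
  Leo (score=97) -> YES
  Zane (score=63) -> no
  Dave (score=63) -> no
  Amir (score=85) -> no


ANSWER: Rosa, Leo


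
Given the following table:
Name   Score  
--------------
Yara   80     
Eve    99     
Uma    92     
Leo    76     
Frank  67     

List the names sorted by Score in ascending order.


Sorting by Score (ascending):
  Frank: 67
  Leo: 76
  Yara: 80
  Uma: 92
  Eve: 99


ANSWER: Frank, Leo, Yara, Uma, Eve


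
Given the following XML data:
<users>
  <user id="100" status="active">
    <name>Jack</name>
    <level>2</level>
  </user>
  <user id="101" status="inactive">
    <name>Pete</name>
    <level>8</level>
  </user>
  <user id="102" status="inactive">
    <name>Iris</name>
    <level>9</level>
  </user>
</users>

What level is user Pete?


Finding user: Pete
<level>8</level>

ANSWER: 8


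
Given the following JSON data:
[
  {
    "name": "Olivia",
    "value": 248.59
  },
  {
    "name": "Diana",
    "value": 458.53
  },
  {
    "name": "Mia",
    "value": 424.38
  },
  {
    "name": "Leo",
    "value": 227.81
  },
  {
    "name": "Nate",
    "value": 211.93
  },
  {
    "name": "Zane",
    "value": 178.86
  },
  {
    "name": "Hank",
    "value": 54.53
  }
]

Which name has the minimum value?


Comparing values:
  Olivia: 248.59
  Diana: 458.53
  Mia: 424.38
  Leo: 227.81
  Nate: 211.93
  Zane: 178.86
  Hank: 54.53
Minimum: Hank (54.53)

ANSWER: Hank


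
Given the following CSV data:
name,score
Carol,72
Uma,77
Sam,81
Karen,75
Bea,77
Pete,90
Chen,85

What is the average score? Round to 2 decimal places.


Scores: 72, 77, 81, 75, 77, 90, 85
Sum = 557
Count = 7
Average = 557 / 7 = 79.57

ANSWER: 79.57


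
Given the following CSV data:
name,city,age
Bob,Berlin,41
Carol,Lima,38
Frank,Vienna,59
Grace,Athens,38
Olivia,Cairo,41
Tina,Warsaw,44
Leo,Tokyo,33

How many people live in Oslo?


Scanning city column for 'Oslo':
Total matches: 0

ANSWER: 0


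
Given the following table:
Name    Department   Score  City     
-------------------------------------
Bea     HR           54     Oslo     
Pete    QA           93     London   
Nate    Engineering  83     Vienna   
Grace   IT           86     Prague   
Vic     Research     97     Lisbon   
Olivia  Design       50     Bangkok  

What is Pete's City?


Row 2: Pete
City = London

ANSWER: London


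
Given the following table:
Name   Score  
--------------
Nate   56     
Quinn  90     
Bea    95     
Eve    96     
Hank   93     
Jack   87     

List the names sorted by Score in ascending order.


Sorting by Score (ascending):
  Nate: 56
  Jack: 87
  Quinn: 90
  Hank: 93
  Bea: 95
  Eve: 96


ANSWER: Nate, Jack, Quinn, Hank, Bea, Eve


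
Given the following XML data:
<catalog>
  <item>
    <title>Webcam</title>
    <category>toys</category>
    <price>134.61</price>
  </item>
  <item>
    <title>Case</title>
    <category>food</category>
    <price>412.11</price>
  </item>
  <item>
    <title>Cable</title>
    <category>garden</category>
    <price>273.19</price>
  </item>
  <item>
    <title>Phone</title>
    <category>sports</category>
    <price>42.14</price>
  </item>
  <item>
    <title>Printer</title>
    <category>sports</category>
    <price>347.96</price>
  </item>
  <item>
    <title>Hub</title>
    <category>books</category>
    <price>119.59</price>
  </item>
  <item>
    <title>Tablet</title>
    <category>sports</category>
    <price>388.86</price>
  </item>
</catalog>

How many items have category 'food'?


Scanning <item> elements for <category>food</category>:
  Item 2: Case -> MATCH
Count: 1

ANSWER: 1


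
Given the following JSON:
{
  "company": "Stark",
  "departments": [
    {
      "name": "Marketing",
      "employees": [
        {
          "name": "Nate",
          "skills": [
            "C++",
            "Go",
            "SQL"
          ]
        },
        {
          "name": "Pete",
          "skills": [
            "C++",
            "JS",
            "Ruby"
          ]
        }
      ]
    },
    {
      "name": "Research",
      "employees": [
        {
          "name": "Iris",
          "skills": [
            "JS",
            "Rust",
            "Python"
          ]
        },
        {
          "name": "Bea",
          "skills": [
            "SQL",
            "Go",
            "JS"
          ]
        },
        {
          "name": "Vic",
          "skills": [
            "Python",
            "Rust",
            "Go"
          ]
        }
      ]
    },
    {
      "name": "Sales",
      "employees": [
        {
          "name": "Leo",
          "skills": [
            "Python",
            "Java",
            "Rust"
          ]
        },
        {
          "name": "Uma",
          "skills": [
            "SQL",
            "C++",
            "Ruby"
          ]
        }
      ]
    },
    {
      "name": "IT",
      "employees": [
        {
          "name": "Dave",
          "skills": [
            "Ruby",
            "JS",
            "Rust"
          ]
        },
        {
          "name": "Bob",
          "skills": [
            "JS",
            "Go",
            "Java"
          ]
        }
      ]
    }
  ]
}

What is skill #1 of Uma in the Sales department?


Path: departments[2].employees[1].skills[0]
Value: SQL

ANSWER: SQL


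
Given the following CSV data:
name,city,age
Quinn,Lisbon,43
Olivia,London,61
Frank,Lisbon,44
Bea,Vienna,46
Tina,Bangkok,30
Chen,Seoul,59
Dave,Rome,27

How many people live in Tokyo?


Scanning city column for 'Tokyo':
Total matches: 0

ANSWER: 0


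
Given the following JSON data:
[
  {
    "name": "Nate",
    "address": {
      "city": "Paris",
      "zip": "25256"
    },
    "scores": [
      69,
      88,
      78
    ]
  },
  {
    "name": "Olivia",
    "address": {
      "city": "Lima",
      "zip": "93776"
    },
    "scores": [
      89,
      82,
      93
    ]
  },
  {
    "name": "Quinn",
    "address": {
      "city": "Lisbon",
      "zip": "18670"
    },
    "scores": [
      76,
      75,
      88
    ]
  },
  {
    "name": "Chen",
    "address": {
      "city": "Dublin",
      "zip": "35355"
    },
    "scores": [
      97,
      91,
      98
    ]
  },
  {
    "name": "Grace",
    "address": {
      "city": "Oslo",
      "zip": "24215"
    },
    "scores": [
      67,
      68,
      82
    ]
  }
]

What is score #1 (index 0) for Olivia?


Path: records[1].scores[0]
Value: 89

ANSWER: 89


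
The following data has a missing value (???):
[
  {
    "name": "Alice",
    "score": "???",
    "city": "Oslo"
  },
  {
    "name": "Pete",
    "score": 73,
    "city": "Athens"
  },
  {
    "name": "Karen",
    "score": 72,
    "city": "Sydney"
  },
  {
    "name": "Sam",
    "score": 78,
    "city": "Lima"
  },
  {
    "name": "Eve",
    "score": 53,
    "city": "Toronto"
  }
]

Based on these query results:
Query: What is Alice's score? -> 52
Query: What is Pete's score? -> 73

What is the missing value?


The missing value is Alice's score
From query: Alice's score = 52

ANSWER: 52


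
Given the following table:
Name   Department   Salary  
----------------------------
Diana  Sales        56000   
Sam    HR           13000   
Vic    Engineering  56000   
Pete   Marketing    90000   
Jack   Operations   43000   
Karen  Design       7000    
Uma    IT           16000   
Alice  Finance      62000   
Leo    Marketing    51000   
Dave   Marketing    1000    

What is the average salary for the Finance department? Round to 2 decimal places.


Finance department members:
  Alice: 62000
Sum = 62000
Count = 1
Average = 62000 / 1 = 62000.00

ANSWER: 62000.00


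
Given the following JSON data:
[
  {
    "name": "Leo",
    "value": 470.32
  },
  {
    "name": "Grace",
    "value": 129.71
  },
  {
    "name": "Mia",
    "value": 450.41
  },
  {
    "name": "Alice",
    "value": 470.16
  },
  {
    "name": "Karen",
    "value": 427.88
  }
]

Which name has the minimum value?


Comparing values:
  Leo: 470.32
  Grace: 129.71
  Mia: 450.41
  Alice: 470.16
  Karen: 427.88
Minimum: Grace (129.71)

ANSWER: Grace


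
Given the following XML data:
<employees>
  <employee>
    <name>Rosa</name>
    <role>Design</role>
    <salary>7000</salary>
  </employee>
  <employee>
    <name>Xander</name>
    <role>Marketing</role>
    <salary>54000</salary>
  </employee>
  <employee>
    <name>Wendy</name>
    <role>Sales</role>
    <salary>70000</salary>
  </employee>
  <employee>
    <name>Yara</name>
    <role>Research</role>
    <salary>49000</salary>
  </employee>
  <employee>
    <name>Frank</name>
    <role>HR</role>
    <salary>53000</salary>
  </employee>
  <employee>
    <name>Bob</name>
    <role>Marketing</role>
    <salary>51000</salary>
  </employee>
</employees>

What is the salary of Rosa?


Searching for <employee> with <name>Rosa</name>
Found at position 1
<salary>7000</salary>

ANSWER: 7000


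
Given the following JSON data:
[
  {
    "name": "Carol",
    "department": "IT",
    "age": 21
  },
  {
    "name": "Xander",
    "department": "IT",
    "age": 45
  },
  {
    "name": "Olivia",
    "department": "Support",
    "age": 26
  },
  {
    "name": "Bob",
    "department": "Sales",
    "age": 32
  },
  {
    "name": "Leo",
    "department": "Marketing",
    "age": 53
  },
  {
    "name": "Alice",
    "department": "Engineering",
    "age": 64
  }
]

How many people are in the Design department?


Scanning records for department = Design
  No matches found
Count: 0

ANSWER: 0


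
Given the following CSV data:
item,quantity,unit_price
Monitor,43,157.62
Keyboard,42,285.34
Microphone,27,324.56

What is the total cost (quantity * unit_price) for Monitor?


Row: Monitor
quantity = 43
unit_price = 157.62
total = 43 * 157.62 = 6777.66

ANSWER: 6777.66


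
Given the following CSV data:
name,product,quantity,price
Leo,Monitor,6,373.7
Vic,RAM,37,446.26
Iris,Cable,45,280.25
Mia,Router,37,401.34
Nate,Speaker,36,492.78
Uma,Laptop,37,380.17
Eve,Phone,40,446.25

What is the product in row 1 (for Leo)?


Row 1: Leo
Column 'product' = Monitor

ANSWER: Monitor


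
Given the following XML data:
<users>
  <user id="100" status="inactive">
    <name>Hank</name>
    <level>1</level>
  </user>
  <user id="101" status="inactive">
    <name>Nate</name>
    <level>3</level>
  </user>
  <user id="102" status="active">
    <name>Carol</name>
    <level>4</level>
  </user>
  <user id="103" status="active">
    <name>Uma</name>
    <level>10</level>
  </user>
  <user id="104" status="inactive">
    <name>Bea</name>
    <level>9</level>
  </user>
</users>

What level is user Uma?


Finding user: Uma
<level>10</level>

ANSWER: 10


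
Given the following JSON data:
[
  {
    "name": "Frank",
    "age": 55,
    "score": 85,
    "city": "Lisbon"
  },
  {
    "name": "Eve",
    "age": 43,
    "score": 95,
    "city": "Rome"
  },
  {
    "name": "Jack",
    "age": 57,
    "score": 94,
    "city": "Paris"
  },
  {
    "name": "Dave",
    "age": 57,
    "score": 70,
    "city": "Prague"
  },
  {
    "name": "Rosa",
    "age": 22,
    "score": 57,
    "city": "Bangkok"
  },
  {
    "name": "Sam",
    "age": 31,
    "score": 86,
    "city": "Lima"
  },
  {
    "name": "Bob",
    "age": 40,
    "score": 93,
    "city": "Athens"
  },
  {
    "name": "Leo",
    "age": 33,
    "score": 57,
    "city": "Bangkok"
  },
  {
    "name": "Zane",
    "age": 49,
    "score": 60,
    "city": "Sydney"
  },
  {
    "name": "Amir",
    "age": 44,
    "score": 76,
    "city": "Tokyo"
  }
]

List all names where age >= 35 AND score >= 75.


Checking both conditions:
  Frank (age=55, score=85) -> YES
  Eve (age=43, score=95) -> YES
  Jack (age=57, score=94) -> YES
  Dave (age=57, score=70) -> no
  Rosa (age=22, score=57) -> no
  Sam (age=31, score=86) -> no
  Bob (age=40, score=93) -> YES
  Leo (age=33, score=57) -> no
  Zane (age=49, score=60) -> no
  Amir (age=44, score=76) -> YES


ANSWER: Frank, Eve, Jack, Bob, Amir


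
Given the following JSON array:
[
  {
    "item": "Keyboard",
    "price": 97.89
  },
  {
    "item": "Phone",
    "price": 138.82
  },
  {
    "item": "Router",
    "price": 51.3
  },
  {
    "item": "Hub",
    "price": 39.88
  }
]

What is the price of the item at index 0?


Array index 0 -> Keyboard
price = 97.89

ANSWER: 97.89


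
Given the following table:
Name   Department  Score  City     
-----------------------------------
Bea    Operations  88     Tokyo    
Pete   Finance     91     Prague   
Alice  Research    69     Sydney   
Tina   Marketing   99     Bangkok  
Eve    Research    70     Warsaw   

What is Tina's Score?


Row 4: Tina
Score = 99

ANSWER: 99


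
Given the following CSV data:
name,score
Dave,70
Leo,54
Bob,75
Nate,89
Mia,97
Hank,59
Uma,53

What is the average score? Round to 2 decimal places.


Scores: 70, 54, 75, 89, 97, 59, 53
Sum = 497
Count = 7
Average = 497 / 7 = 71.00

ANSWER: 71.00


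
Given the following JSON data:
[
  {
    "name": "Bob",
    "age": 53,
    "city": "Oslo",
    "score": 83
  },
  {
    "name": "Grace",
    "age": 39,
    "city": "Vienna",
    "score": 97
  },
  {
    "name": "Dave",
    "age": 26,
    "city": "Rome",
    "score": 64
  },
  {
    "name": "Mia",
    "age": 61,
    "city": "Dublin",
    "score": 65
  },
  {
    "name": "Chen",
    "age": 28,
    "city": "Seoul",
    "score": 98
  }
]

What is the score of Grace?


Looking up record where name = Grace
Record index: 1
Field 'score' = 97

ANSWER: 97


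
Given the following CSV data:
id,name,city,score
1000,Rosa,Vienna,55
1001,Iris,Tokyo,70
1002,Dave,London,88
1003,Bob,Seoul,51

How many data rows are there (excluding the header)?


Counting rows (excluding header):
Header: id,name,city,score
Data rows: 4

ANSWER: 4


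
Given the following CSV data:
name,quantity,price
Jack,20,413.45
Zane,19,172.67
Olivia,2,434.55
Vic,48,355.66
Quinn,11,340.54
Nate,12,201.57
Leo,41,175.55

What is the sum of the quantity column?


Values in 'quantity' column:
  Row 1: 20
  Row 2: 19
  Row 3: 2
  Row 4: 48
  Row 5: 11
  Row 6: 12
  Row 7: 41
Sum = 20 + 19 + 2 + 48 + 11 + 12 + 41 = 153

ANSWER: 153


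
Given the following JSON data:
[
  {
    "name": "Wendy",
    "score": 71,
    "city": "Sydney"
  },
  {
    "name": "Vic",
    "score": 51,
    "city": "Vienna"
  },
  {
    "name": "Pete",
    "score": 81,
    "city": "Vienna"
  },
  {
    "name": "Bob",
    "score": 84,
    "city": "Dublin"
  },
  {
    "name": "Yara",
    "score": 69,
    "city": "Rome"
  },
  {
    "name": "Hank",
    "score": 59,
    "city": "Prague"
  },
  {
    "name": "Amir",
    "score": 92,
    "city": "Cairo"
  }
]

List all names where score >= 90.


Filtering records where score >= 90:
  Wendy (score=71) -> no
  Vic (score=51) -> no
  Pete (score=81) -> no
  Bob (score=84) -> no
  Yara (score=69) -> no
  Hank (score=59) -> no
  Amir (score=92) -> YES


ANSWER: Amir


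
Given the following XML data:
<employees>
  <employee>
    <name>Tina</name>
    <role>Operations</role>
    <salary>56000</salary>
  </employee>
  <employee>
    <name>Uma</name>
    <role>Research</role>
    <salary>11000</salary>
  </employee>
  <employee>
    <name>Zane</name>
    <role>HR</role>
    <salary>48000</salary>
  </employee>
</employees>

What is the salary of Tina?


Searching for <employee> with <name>Tina</name>
Found at position 1
<salary>56000</salary>

ANSWER: 56000


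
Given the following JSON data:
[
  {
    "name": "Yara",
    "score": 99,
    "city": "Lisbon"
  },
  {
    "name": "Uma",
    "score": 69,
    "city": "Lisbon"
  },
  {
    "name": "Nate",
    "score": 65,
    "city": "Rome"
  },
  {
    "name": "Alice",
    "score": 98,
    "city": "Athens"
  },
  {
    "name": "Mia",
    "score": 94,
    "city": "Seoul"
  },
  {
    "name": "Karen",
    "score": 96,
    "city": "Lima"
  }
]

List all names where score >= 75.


Filtering records where score >= 75:
  Yara (score=99) -> YES
  Uma (score=69) -> no
  Nate (score=65) -> no
  Alice (score=98) -> YES
  Mia (score=94) -> YES
  Karen (score=96) -> YES


ANSWER: Yara, Alice, Mia, Karen


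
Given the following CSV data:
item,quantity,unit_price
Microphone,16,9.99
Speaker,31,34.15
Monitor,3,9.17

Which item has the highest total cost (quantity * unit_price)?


Computing row totals:
  Microphone: 159.84
  Speaker: 1058.65
  Monitor: 27.51
Maximum: Speaker (1058.65)

ANSWER: Speaker


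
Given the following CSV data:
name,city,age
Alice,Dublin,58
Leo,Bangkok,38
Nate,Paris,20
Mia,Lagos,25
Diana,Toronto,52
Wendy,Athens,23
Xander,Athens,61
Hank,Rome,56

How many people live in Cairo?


Scanning city column for 'Cairo':
Total matches: 0

ANSWER: 0


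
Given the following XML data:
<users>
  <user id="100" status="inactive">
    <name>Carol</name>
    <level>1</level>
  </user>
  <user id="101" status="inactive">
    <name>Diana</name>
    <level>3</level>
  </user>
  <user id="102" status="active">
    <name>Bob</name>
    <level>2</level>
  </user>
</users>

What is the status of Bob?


Finding user with name = Bob
user id="102" status="active"

ANSWER: active


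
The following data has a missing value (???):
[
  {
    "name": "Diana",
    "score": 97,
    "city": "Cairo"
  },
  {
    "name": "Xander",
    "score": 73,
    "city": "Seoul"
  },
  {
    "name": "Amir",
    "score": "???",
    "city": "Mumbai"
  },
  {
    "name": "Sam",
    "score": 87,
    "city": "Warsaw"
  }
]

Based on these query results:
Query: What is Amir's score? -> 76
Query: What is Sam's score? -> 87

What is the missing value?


The missing value is Amir's score
From query: Amir's score = 76

ANSWER: 76


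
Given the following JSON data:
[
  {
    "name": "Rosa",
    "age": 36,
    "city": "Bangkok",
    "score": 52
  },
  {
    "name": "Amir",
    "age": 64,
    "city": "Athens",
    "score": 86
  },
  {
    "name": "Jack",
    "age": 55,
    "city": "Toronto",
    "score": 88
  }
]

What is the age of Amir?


Looking up record where name = Amir
Record index: 1
Field 'age' = 64

ANSWER: 64


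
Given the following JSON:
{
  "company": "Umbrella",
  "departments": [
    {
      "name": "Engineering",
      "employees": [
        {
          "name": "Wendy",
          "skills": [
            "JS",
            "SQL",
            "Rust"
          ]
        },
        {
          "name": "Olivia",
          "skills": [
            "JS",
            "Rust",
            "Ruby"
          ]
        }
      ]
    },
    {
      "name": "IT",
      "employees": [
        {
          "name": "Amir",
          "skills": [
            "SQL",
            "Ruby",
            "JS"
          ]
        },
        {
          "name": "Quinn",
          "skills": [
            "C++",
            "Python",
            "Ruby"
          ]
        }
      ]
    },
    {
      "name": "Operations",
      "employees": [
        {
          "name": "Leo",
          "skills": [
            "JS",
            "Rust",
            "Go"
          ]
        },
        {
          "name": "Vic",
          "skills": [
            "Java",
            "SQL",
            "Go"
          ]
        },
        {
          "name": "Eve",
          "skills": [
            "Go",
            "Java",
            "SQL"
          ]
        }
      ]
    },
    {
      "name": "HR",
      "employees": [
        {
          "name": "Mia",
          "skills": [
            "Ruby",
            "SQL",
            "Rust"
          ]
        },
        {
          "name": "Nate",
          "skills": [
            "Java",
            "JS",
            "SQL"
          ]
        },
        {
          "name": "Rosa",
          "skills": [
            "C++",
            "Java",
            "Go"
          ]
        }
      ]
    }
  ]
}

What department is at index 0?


Path: departments[0].name
Value: Engineering

ANSWER: Engineering


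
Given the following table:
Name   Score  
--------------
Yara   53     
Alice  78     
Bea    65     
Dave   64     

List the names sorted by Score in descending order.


Sorting by Score (descending):
  Alice: 78
  Bea: 65
  Dave: 64
  Yara: 53


ANSWER: Alice, Bea, Dave, Yara


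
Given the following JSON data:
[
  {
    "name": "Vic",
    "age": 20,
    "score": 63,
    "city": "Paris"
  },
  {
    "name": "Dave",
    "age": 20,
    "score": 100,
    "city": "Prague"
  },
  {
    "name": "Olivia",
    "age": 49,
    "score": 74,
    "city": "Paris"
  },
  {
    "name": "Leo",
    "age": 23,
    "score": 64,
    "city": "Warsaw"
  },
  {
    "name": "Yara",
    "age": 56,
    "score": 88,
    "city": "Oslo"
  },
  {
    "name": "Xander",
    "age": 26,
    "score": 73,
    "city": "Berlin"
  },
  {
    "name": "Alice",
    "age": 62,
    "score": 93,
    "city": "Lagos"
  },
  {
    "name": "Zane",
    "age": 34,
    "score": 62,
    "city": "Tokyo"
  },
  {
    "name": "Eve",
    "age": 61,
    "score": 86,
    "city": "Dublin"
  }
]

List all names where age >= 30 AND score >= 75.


Checking both conditions:
  Vic (age=20, score=63) -> no
  Dave (age=20, score=100) -> no
  Olivia (age=49, score=74) -> no
  Leo (age=23, score=64) -> no
  Yara (age=56, score=88) -> YES
  Xander (age=26, score=73) -> no
  Alice (age=62, score=93) -> YES
  Zane (age=34, score=62) -> no
  Eve (age=61, score=86) -> YES


ANSWER: Yara, Alice, Eve


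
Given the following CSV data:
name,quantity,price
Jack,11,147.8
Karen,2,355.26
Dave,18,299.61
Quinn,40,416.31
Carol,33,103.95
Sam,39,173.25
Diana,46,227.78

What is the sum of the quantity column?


Values in 'quantity' column:
  Row 1: 11
  Row 2: 2
  Row 3: 18
  Row 4: 40
  Row 5: 33
  Row 6: 39
  Row 7: 46
Sum = 11 + 2 + 18 + 40 + 33 + 39 + 46 = 189

ANSWER: 189


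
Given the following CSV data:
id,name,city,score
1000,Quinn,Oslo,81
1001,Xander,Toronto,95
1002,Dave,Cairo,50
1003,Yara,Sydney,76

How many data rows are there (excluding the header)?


Counting rows (excluding header):
Header: id,name,city,score
Data rows: 4

ANSWER: 4


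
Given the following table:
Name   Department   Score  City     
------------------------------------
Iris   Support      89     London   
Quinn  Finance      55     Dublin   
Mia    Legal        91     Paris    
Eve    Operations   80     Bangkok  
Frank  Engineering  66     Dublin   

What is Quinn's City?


Row 2: Quinn
City = Dublin

ANSWER: Dublin


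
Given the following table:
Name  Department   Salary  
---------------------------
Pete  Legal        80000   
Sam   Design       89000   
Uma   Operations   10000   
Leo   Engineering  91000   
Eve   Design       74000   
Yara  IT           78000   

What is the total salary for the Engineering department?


Engineering department members:
  Leo: 91000
Total = 91000 = 91000

ANSWER: 91000


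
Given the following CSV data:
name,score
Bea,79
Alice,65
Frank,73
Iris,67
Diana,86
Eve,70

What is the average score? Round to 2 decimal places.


Scores: 79, 65, 73, 67, 86, 70
Sum = 440
Count = 6
Average = 440 / 6 = 73.33

ANSWER: 73.33


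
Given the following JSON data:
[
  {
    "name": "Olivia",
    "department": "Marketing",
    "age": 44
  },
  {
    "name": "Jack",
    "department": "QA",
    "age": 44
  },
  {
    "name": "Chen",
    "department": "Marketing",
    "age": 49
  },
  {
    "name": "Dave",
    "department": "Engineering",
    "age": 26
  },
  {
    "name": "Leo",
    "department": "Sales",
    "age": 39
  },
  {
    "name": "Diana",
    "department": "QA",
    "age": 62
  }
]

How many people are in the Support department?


Scanning records for department = Support
  No matches found
Count: 0

ANSWER: 0


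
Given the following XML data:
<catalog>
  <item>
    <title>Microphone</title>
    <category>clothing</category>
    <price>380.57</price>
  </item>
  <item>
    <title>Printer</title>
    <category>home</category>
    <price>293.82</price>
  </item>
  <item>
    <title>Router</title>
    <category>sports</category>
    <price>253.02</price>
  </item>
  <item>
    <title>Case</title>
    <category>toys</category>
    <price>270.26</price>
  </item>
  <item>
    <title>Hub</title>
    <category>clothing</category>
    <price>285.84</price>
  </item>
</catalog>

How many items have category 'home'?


Scanning <item> elements for <category>home</category>:
  Item 2: Printer -> MATCH
Count: 1

ANSWER: 1


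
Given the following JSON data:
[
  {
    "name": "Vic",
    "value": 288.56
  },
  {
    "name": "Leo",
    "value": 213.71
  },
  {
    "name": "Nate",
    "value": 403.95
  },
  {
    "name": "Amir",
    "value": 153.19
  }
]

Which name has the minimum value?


Comparing values:
  Vic: 288.56
  Leo: 213.71
  Nate: 403.95
  Amir: 153.19
Minimum: Amir (153.19)

ANSWER: Amir


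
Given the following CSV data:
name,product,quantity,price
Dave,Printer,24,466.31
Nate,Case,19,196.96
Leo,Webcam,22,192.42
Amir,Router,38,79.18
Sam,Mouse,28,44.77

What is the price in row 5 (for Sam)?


Row 5: Sam
Column 'price' = 44.77

ANSWER: 44.77


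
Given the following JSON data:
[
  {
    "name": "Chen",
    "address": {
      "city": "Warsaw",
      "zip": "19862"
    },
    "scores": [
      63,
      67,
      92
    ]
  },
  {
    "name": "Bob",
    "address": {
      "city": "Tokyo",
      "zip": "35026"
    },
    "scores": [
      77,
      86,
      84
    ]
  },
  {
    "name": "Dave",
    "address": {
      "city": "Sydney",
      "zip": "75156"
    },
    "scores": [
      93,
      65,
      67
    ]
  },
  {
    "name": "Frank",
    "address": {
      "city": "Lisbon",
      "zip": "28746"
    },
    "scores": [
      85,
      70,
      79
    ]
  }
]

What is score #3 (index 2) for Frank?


Path: records[3].scores[2]
Value: 79

ANSWER: 79


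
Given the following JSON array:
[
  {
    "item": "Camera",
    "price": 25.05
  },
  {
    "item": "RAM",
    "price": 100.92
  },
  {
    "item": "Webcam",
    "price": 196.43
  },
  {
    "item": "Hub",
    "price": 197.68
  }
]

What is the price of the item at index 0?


Array index 0 -> Camera
price = 25.05

ANSWER: 25.05


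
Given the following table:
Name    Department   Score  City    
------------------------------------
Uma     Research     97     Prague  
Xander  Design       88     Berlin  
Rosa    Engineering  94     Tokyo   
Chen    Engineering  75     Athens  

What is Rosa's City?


Row 3: Rosa
City = Tokyo

ANSWER: Tokyo


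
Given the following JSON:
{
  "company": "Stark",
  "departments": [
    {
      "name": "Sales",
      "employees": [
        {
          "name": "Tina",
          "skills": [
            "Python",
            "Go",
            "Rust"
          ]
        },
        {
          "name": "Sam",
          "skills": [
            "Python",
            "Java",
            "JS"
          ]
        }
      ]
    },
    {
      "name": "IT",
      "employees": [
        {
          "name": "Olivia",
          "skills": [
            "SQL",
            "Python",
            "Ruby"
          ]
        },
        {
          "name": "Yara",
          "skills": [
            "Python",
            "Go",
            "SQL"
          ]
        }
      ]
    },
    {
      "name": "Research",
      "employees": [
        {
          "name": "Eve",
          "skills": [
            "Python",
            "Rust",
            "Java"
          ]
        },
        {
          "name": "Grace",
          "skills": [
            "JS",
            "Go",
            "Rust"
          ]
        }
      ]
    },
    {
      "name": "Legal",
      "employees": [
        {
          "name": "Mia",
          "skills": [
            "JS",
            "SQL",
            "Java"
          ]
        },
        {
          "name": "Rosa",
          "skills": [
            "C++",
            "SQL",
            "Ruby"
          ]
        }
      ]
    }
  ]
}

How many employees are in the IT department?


Path: departments[1].employees
Count: 2

ANSWER: 2


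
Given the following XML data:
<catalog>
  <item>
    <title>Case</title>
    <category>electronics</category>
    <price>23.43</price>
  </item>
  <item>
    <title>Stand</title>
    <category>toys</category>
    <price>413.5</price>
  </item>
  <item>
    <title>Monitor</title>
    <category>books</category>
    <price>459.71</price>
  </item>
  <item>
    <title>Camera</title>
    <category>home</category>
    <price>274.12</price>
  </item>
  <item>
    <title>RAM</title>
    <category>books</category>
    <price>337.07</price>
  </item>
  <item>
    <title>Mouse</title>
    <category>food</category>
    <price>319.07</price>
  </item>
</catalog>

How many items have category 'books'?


Scanning <item> elements for <category>books</category>:
  Item 3: Monitor -> MATCH
  Item 5: RAM -> MATCH
Count: 2

ANSWER: 2


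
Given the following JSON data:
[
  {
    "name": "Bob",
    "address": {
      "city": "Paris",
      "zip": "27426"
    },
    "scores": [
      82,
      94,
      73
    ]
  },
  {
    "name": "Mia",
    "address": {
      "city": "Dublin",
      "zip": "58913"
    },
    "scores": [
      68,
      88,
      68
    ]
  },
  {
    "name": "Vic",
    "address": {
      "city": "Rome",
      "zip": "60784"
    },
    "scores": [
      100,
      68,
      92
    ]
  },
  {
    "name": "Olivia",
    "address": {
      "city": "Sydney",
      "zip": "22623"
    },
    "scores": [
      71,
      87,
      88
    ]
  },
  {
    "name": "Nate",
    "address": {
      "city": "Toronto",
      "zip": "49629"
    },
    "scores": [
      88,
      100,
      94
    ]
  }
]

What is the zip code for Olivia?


Path: records[3].address.zip
Value: 22623

ANSWER: 22623


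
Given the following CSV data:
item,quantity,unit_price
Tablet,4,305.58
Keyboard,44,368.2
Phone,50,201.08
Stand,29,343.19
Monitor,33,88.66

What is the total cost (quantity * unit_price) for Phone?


Row: Phone
quantity = 50
unit_price = 201.08
total = 50 * 201.08 = 10054.0

ANSWER: 10054.0


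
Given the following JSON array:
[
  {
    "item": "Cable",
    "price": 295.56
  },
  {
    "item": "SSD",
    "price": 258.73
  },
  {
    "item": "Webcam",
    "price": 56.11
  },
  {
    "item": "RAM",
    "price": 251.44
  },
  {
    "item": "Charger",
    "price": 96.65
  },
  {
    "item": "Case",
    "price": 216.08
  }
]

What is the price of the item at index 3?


Array index 3 -> RAM
price = 251.44

ANSWER: 251.44


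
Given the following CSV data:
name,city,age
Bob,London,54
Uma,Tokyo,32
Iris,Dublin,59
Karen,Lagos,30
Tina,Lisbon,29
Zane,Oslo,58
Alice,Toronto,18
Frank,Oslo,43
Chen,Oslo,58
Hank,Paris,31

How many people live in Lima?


Scanning city column for 'Lima':
Total matches: 0

ANSWER: 0


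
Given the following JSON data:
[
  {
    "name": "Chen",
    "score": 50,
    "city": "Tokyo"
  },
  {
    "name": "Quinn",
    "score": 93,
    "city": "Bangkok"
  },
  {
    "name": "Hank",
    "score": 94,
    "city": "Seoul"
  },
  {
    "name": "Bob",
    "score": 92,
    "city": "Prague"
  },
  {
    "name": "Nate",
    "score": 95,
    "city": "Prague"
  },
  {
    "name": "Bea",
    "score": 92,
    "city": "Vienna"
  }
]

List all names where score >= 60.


Filtering records where score >= 60:
  Chen (score=50) -> no
  Quinn (score=93) -> YES
  Hank (score=94) -> YES
  Bob (score=92) -> YES
  Nate (score=95) -> YES
  Bea (score=92) -> YES


ANSWER: Quinn, Hank, Bob, Nate, Bea


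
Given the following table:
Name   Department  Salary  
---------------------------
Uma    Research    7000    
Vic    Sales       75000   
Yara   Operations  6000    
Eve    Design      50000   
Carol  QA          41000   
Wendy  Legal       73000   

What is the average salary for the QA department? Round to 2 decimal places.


QA department members:
  Carol: 41000
Sum = 41000
Count = 1
Average = 41000 / 1 = 41000.00

ANSWER: 41000.00


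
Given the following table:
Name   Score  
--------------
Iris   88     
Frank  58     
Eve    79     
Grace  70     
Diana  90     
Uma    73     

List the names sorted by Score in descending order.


Sorting by Score (descending):
  Diana: 90
  Iris: 88
  Eve: 79
  Uma: 73
  Grace: 70
  Frank: 58


ANSWER: Diana, Iris, Eve, Uma, Grace, Frank
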